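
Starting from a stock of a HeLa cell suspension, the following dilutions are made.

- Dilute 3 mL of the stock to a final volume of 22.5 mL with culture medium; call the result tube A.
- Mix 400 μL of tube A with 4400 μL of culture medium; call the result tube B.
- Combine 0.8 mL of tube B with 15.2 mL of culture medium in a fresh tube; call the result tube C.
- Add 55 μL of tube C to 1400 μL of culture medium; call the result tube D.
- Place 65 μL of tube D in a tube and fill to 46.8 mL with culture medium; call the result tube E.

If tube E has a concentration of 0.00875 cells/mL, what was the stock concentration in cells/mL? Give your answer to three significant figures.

3.00 × 10^5 cells/mL

Step 1: 3 mL brought to 22.5 mL → factor 22.5/3 = 7.5
Step 2: 400 μL + 4400 μL = 4800 μL total → factor 4800/400 = 12
Step 3: 0.8 mL + 15.2 mL = 16 mL total → factor 16/0.8 = 20
Step 4: 55 μL + 1400 μL = 1455 μL total → factor 1455/55 = 26.455
Step 5: 65 μL brought to 46.8 mL → factor 46800/65 = 720
Overall dilution factor = 7.5 × 12 × 20 × 26.455 × 720 = 3.4285 × 10^7
Stock = 0.00875 cells/mL × 3.4285 × 10^7 = 3.00 × 10^5 cells/mL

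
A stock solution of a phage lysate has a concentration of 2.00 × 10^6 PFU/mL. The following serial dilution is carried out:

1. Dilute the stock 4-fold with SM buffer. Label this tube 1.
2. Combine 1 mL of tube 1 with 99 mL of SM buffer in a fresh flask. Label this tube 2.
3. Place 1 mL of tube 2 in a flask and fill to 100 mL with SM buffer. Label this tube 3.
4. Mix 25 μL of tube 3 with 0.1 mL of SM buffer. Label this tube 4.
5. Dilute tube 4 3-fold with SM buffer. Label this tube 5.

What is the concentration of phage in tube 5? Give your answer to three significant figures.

Step 1: 4-fold → factor 4
Step 2: 1 mL + 99 mL = 100 mL total → factor 100/1 = 100
Step 3: 1 mL brought to 100 mL → factor 100/1 = 100
Step 4: 25 μL + 0.1 mL = 125 μL total → factor 125/25 = 5
Step 5: 3-fold → factor 3
Overall dilution factor = 4 × 100 × 100 × 5 × 3 = 6 × 10^5
Final = 2.00 × 10^6 PFU/mL / 6 × 10^5 = 3.33 PFU/mL

3.33 PFU/mL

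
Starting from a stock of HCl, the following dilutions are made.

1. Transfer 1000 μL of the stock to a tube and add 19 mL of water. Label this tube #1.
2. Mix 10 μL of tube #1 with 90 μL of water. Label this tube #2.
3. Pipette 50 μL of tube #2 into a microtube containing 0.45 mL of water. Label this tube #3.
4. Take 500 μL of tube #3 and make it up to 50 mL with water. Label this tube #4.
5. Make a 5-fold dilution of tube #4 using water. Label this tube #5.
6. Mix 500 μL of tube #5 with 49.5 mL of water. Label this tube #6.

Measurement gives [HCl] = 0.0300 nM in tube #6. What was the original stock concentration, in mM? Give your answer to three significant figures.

3.00 mM

Step 1: 1000 μL + 19 mL = 20000 μL total → factor 20000/1000 = 20
Step 2: 10 μL + 90 μL = 100 μL total → factor 100/10 = 10
Step 3: 50 μL + 0.45 mL = 500 μL total → factor 500/50 = 10
Step 4: 500 μL brought to 50 mL → factor 50000/500 = 100
Step 5: 5-fold → factor 5
Step 6: 500 μL + 49.5 mL = 50000 μL total → factor 50000/500 = 100
Overall dilution factor = 20 × 10 × 10 × 100 × 5 × 100 = 1 × 10^8
Stock = 0.0300 nM × 1 × 10^8 = 3.000 × 10^6 nM = 3.00 mM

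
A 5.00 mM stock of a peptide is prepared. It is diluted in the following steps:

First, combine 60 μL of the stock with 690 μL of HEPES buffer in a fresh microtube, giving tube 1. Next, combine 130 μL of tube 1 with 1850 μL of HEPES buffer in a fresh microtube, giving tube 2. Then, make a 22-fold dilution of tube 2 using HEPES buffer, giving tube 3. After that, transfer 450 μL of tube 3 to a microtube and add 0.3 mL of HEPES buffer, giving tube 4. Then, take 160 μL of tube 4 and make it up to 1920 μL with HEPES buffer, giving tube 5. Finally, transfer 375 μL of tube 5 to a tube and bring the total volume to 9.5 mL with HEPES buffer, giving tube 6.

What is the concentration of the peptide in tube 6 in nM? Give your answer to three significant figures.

2.36 nM

Step 1: 60 μL + 690 μL = 750 μL total → factor 750/60 = 12.5
Step 2: 130 μL + 1850 μL = 1980 μL total → factor 1980/130 = 15.231
Step 3: 22-fold → factor 22
Step 4: 450 μL + 0.3 mL = 750 μL total → factor 750/450 = 1.6667
Step 5: 160 μL brought to 1920 μL → factor 1920/160 = 12
Step 6: 375 μL brought to 9.5 mL → factor 9500/375 = 25.333
Overall dilution factor = 12.5 × 15.231 × 22 × 1.6667 × 12 × 25.333 = 2.1222 × 10^6
Final = 5.00 mM / 2.1222 × 10^6 = 2.356 × 10^-6 mM = 2.36 nM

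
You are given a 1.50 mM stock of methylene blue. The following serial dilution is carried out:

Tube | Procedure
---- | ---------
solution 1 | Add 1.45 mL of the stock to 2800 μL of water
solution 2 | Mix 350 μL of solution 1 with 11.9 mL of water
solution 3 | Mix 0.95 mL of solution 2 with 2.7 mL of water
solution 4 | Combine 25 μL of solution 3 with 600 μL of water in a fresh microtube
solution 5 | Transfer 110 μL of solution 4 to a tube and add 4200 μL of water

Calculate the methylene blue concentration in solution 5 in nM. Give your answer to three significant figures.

3.89 nM

Step 1: 1.45 mL + 2800 μL = 4.25 mL total → factor 4.25/1.45 = 2.931
Step 2: 350 μL + 11.9 mL = 12250 μL total → factor 12250/350 = 35
Step 3: 0.95 mL + 2.7 mL = 3.65 mL total → factor 3.65/0.95 = 3.8421
Step 4: 25 μL + 600 μL = 625 μL total → factor 625/25 = 25
Step 5: 110 μL + 4200 μL = 4310 μL total → factor 4310/110 = 39.182
Dilution factor through solution 5 = 2.931 × 35 × 3.8421 × 25 × 39.182 = 3.8608 × 10^5
[solution 5] = 1.50 mM / 3.8608 × 10^5 = 3.885 × 10^-6 mM = 3.89 nM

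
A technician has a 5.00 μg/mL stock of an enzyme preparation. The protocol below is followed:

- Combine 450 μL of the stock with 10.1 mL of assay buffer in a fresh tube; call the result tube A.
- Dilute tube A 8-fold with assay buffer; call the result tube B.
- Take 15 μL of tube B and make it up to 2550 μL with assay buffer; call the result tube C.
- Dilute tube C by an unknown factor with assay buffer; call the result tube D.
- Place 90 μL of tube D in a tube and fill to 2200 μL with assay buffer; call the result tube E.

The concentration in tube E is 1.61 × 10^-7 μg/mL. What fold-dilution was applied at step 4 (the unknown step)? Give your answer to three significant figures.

39.8-fold

Step 1: 450 μL + 10.1 mL = 10550 μL total → factor 10550/450 = 23.444
Step 2: 8-fold → factor 8
Step 3: 15 μL brought to 2550 μL → factor 2550/15 = 170
Step 4: unknown factor x
Step 5: 90 μL brought to 2200 μL → factor 2200/90 = 24.444
Product of known-step factors = 7.794 × 10^5
Overall factor = 5.00 μg/mL / (1.61 × 10^-7 μg/mL) = 3.1056 × 10^7
x = 3.1056 × 10^7 / 7.794 × 10^5 = 39.8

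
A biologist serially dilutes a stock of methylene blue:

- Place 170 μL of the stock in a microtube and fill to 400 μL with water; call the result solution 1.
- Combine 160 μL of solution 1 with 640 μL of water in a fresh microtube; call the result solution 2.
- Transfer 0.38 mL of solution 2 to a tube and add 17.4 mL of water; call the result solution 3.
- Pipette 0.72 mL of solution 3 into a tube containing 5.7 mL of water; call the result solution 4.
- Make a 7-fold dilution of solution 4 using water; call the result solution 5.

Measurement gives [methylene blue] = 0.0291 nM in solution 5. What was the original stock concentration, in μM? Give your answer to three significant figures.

1.00 μM

Step 1: 170 μL brought to 400 μL → factor 400/170 = 2.3529
Step 2: 160 μL + 640 μL = 800 μL total → factor 800/160 = 5
Step 3: 0.38 mL + 17.4 mL = 17.78 mL total → factor 17.78/0.38 = 46.789
Step 4: 0.72 mL + 5.7 mL = 6.42 mL total → factor 6.42/0.72 = 8.9167
Step 5: 7-fold → factor 7
Overall dilution factor = 2.3529 × 5 × 46.789 × 8.9167 × 7 = 34358
Stock = 0.0291 nM × 34358 = 999.8 nM = 1.00 μM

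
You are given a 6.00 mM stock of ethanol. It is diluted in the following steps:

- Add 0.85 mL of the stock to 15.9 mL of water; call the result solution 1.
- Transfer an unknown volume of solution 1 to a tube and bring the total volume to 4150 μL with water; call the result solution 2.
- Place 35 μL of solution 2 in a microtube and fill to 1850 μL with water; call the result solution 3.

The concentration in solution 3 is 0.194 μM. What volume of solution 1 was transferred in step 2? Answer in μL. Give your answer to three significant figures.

Step 1: 0.85 mL + 15.9 mL = 16.75 mL total → factor 16.75/0.85 = 19.706
Step 2: v brought to 4150 μL → factor = 4150 μL/v
Step 3: 35 μL brought to 1850 μL → factor 1850/35 = 52.857
Product of known-step factors = 1041.6
Overall factor = 6.00 mM / (0.194 μM) = 30928
Step-2 factor = 30928 / 1041.6 = 29.693
v = 4150 μL / 29.693 = 140 μL

140 μL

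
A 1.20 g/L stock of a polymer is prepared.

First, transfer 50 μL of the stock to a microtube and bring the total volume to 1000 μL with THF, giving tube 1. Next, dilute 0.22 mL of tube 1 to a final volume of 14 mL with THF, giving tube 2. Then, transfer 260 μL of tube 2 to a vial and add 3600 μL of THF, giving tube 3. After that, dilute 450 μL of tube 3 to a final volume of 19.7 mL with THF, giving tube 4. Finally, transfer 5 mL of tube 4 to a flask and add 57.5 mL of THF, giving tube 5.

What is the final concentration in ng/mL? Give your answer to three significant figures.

0.116 ng/mL

Step 1: 50 μL brought to 1000 μL → factor 1000/50 = 20
Step 2: 0.22 mL brought to 14 mL → factor 14/0.22 = 63.636
Step 3: 260 μL + 3600 μL = 3860 μL total → factor 3860/260 = 14.846
Step 4: 450 μL brought to 19.7 mL → factor 19700/450 = 43.778
Step 5: 5 mL + 57.5 mL = 62.5 mL total → factor 62.5/5 = 12.5
Overall dilution factor = 20 × 63.636 × 14.846 × 43.778 × 12.5 = 1.034 × 10^7
Final = 1.20 g/L / 1.034 × 10^7 = 1.161 × 10^-7 g/L = 0.116 ng/mL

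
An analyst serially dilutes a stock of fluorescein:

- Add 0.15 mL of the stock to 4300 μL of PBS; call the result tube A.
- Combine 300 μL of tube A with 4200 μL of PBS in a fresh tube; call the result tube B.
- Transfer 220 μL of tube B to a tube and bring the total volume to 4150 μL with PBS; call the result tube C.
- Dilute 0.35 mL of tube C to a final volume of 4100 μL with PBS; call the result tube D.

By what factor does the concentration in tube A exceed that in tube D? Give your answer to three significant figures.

Step 1: 0.15 mL + 4300 μL = 4.45 mL total → factor 4.45/0.15 = 29.667
Step 2: 300 μL + 4200 μL = 4500 μL total → factor 4500/300 = 15
Step 3: 220 μL brought to 4150 μL → factor 4150/220 = 18.864
Step 4: 0.35 mL brought to 4100 μL → factor 4.1/0.35 = 11.714
Dilution factor to tube A = 29.667; to tube D = 98333
[tube A]/[tube D] = (factor to tube D)/(factor to tube A) = 98333/29.667 = 3.31 × 10^3

3.31 × 10^3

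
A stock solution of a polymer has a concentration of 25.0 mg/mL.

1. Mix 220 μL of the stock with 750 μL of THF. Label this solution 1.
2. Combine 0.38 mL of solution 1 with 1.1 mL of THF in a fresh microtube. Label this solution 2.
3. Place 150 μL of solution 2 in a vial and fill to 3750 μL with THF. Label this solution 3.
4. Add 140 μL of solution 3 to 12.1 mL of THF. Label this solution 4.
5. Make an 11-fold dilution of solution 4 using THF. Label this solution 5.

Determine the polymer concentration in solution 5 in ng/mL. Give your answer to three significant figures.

Step 1: 220 μL + 750 μL = 970 μL total → factor 970/220 = 4.4091
Step 2: 0.38 mL + 1.1 mL = 1.48 mL total → factor 1.48/0.38 = 3.8947
Step 3: 150 μL brought to 3750 μL → factor 3750/150 = 25
Step 4: 140 μL + 12.1 mL = 12240 μL total → factor 12240/140 = 87.429
Step 5: 11-fold → factor 11
Overall dilution factor = 4.4091 × 3.8947 × 25 × 87.429 × 11 = 4.1287 × 10^5
Final = 25.0 mg/mL / 4.1287 × 10^5 = 6.055 × 10^-5 mg/mL = 60.6 ng/mL

60.6 ng/mL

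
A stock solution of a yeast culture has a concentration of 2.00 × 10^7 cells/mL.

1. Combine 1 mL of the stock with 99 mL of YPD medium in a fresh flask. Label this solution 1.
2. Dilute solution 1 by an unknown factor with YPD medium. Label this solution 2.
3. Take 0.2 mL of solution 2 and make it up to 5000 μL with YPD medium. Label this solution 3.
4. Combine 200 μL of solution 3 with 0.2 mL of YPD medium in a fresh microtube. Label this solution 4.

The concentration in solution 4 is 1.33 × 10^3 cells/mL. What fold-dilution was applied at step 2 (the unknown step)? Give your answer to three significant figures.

3.01-fold

Step 1: 1 mL + 99 mL = 100 mL total → factor 100/1 = 100
Step 2: unknown factor x
Step 3: 0.2 mL brought to 5000 μL → factor 5/0.2 = 25
Step 4: 200 μL + 0.2 mL = 400 μL total → factor 400/200 = 2
Product of known-step factors = 5000
Overall factor = 2.00 × 10^7 cells/mL / (1.33 × 10^3 cells/mL) = 15038
x = 15038 / 5000 = 3.01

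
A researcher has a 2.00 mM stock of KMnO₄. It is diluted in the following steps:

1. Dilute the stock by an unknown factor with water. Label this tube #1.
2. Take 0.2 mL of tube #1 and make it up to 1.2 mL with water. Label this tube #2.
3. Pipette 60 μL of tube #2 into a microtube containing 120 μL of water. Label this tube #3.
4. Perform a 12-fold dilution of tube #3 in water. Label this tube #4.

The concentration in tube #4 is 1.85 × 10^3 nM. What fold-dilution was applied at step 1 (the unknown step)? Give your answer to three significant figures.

Step 1: unknown factor x
Step 2: 0.2 mL brought to 1.2 mL → factor 1.2/0.2 = 6
Step 3: 60 μL + 120 μL = 180 μL total → factor 180/60 = 3
Step 4: 12-fold → factor 12
Product of known-step factors = 216
Overall factor = 2.00 mM / (1.85 × 10^3 nM) = 1081.1
x = 1081.1 / 216 = 5.01

5.01-fold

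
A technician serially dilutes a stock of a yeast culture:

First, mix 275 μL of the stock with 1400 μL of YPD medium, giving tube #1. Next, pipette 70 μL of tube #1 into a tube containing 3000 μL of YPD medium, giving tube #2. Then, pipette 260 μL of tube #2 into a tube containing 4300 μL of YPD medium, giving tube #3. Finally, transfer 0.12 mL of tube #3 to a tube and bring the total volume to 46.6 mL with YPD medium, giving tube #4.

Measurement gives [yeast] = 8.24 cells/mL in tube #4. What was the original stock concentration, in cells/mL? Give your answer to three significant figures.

1.50 × 10^7 cells/mL

Step 1: 275 μL + 1400 μL = 1675 μL total → factor 1675/275 = 6.0909
Step 2: 70 μL + 3000 μL = 3070 μL total → factor 3070/70 = 43.857
Step 3: 260 μL + 4300 μL = 4560 μL total → factor 4560/260 = 17.538
Step 4: 0.12 mL brought to 46.6 mL → factor 46.6/0.12 = 388.33
Overall dilution factor = 6.0909 × 43.857 × 17.538 × 388.33 = 1.8194 × 10^6
Stock = 8.24 cells/mL × 1.8194 × 10^6 = 1.50 × 10^7 cells/mL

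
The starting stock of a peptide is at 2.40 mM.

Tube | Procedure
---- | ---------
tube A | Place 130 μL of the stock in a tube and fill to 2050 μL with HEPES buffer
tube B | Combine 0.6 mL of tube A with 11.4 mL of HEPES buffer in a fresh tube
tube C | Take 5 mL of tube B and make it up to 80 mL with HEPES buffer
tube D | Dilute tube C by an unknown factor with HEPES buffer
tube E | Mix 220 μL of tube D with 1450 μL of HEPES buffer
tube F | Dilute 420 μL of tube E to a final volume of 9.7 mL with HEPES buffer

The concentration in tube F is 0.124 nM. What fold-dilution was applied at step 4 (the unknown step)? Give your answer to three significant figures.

Step 1: 130 μL brought to 2050 μL → factor 2050/130 = 15.769
Step 2: 0.6 mL + 11.4 mL = 12 mL total → factor 12/0.6 = 20
Step 3: 5 mL brought to 80 mL → factor 80/5 = 16
Step 4: unknown factor x
Step 5: 220 μL + 1450 μL = 1670 μL total → factor 1670/220 = 7.5909
Step 6: 420 μL brought to 9.7 mL → factor 9700/420 = 23.095
Product of known-step factors = 8.8466 × 10^5
Overall factor = 2.40 mM / (0.124 nM) = 1.9355 × 10^7
x = 1.9355 × 10^7 / 8.8466 × 10^5 = 21.9

21.9-fold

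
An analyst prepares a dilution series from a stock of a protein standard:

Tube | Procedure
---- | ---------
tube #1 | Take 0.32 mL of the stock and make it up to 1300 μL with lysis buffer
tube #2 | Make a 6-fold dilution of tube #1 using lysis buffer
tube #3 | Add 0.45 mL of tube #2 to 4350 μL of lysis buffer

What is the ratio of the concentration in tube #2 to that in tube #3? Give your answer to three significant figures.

10.7

Step 1: 0.32 mL brought to 1300 μL → factor 1.3/0.32 = 4.0625
Step 2: 6-fold → factor 6
Step 3: 0.45 mL + 4350 μL = 4.8 mL total → factor 4.8/0.45 = 10.667
Dilution factor to tube #2 = 24.375; to tube #3 = 260
[tube #2]/[tube #3] = (factor to tube #3)/(factor to tube #2) = 260/24.375 = 10.7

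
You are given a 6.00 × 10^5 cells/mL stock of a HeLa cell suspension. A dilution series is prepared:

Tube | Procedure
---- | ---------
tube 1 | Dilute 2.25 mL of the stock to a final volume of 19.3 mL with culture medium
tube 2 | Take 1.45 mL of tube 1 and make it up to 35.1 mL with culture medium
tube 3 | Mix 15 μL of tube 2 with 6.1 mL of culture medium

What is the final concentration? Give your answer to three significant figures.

7.09 cells/mL

Step 1: 2.25 mL brought to 19.3 mL → factor 19.3/2.25 = 8.5778
Step 2: 1.45 mL brought to 35.1 mL → factor 35.1/1.45 = 24.207
Step 3: 15 μL + 6.1 mL = 6115 μL total → factor 6115/15 = 407.67
Overall dilution factor = 8.5778 × 24.207 × 407.67 = 84648
Final = 6.00 × 10^5 cells/mL / 84648 = 7.09 cells/mL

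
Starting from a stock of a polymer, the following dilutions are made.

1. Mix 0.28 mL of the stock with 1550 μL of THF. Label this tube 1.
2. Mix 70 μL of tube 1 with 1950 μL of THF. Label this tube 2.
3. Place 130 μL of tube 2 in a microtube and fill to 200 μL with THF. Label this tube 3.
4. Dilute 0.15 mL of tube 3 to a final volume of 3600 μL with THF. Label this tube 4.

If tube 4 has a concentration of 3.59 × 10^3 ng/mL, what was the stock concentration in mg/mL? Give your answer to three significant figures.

Step 1: 0.28 mL + 1550 μL = 1.83 mL total → factor 1.83/0.28 = 6.5357
Step 2: 70 μL + 1950 μL = 2020 μL total → factor 2020/70 = 28.857
Step 3: 130 μL brought to 200 μL → factor 200/130 = 1.5385
Step 4: 0.15 mL brought to 3600 μL → factor 3.6/0.15 = 24
Overall dilution factor = 6.5357 × 28.857 × 1.5385 × 24 = 6963.8
Stock = 3.59 × 10^3 ng/mL × 6963.8 = 2.500 × 10^7 ng/mL = 25.0 mg/mL

25.0 mg/mL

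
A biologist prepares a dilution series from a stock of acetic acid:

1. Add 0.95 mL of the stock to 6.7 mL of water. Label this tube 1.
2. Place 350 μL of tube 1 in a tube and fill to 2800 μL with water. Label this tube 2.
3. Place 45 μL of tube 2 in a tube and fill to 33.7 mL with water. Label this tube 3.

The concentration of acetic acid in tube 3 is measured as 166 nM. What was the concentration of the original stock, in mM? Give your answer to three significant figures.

8.01 mM

Step 1: 0.95 mL + 6.7 mL = 7.65 mL total → factor 7.65/0.95 = 8.0526
Step 2: 350 μL brought to 2800 μL → factor 2800/350 = 8
Step 3: 45 μL brought to 33.7 mL → factor 33700/45 = 748.89
Overall dilution factor = 8.0526 × 8 × 748.89 = 48244
Stock = 166 nM × 48244 = 8.009 × 10^6 nM = 8.01 mM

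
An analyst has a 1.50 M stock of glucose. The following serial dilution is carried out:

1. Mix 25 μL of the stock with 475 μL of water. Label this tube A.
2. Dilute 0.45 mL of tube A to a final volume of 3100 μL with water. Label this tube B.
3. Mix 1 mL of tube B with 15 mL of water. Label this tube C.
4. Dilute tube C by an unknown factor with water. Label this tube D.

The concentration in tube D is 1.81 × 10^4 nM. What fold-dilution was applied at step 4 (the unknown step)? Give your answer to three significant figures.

37.6-fold

Step 1: 25 μL + 475 μL = 500 μL total → factor 500/25 = 20
Step 2: 0.45 mL brought to 3100 μL → factor 3.1/0.45 = 6.8889
Step 3: 1 mL + 15 mL = 16 mL total → factor 16/1 = 16
Step 4: unknown factor x
Product of known-step factors = 2204.4
Overall factor = 1.50 M / (1.81 × 10^4 nM) = 82873
x = 82873 / 2204.4 = 37.6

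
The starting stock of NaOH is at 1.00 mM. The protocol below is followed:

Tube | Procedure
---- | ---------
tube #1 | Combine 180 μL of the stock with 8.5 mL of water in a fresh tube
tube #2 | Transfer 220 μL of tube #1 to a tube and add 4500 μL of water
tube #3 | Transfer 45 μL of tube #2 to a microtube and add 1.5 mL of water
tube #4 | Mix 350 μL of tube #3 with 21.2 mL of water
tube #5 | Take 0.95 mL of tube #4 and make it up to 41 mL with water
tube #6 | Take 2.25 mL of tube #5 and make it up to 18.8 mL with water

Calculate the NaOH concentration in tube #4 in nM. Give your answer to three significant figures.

Step 1: 180 μL + 8.5 mL = 8680 μL total → factor 8680/180 = 48.222
Step 2: 220 μL + 4500 μL = 4720 μL total → factor 4720/220 = 21.455
Step 3: 45 μL + 1.5 mL = 1545 μL total → factor 1545/45 = 34.333
Step 4: 350 μL + 21.2 mL = 21550 μL total → factor 21550/350 = 61.571
Dilution factor through tube #4 = 48.222 × 21.455 × 34.333 × 61.571 = 2.1871 × 10^6
[tube #4] = 1.00 mM / 2.1871 × 10^6 = 4.572 × 10^-7 mM = 0.457 nM

0.457 nM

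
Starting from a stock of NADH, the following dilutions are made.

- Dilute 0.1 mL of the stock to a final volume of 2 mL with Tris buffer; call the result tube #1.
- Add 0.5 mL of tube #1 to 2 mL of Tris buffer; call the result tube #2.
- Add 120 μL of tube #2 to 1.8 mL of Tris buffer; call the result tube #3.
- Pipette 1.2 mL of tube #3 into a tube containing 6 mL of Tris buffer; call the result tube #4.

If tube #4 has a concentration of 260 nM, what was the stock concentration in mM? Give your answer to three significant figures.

Step 1: 0.1 mL brought to 2 mL → factor 2/0.1 = 20
Step 2: 0.5 mL + 2 mL = 2.5 mL total → factor 2.5/0.5 = 5
Step 3: 120 μL + 1.8 mL = 1920 μL total → factor 1920/120 = 16
Step 4: 1.2 mL + 6 mL = 7.2 mL total → factor 7.2/1.2 = 6
Overall dilution factor = 20 × 5 × 16 × 6 = 9600
Stock = 260 nM × 9600 = 2.496 × 10^6 nM = 2.50 mM

2.50 mM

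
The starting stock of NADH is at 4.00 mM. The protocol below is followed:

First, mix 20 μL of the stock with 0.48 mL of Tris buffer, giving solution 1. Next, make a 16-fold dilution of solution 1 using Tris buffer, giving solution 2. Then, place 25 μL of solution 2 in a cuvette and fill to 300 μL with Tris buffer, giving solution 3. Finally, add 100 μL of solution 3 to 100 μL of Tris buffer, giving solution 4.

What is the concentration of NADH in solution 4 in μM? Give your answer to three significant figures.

Step 1: 20 μL + 0.48 mL = 500 μL total → factor 500/20 = 25
Step 2: 16-fold → factor 16
Step 3: 25 μL brought to 300 μL → factor 300/25 = 12
Step 4: 100 μL + 100 μL = 200 μL total → factor 200/100 = 2
Overall dilution factor = 25 × 16 × 12 × 2 = 9600
Final = 4.00 mM / 9600 = 0.0004167 mM = 0.417 μM

0.417 μM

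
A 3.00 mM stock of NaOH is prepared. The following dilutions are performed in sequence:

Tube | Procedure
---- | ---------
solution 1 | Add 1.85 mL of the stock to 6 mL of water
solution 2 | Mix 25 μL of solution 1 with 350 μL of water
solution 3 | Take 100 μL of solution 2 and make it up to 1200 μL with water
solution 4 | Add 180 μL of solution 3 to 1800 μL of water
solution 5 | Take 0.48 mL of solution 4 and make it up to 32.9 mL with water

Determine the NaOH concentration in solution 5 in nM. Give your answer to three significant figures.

5.21 nM

Step 1: 1.85 mL + 6 mL = 7.85 mL total → factor 7.85/1.85 = 4.2432
Step 2: 25 μL + 350 μL = 375 μL total → factor 375/25 = 15
Step 3: 100 μL brought to 1200 μL → factor 1200/100 = 12
Step 4: 180 μL + 1800 μL = 1980 μL total → factor 1980/180 = 11
Step 5: 0.48 mL brought to 32.9 mL → factor 32.9/0.48 = 68.542
Overall dilution factor = 4.2432 × 15 × 12 × 11 × 68.542 = 5.7586 × 10^5
Final = 3.00 mM / 5.7586 × 10^5 = 5.210 × 10^-6 mM = 5.21 nM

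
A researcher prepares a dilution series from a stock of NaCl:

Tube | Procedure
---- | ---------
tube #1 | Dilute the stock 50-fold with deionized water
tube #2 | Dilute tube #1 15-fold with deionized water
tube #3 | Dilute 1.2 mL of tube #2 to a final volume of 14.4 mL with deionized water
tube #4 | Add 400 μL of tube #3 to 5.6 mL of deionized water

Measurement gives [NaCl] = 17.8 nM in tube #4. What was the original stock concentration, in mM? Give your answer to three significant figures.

Step 1: 50-fold → factor 50
Step 2: 15-fold → factor 15
Step 3: 1.2 mL brought to 14.4 mL → factor 14.4/1.2 = 12
Step 4: 400 μL + 5.6 mL = 6000 μL total → factor 6000/400 = 15
Overall dilution factor = 50 × 15 × 12 × 15 = 1.35 × 10^5
Stock = 17.8 nM × 1.35 × 10^5 = 2.403 × 10^6 nM = 2.40 mM

2.40 mM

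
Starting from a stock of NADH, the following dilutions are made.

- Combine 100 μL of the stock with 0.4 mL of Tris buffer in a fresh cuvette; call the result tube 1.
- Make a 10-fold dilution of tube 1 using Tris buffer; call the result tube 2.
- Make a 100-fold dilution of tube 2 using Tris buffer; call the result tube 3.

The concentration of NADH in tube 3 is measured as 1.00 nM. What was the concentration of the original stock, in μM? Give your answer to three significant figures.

Step 1: 100 μL + 0.4 mL = 500 μL total → factor 500/100 = 5
Step 2: 10-fold → factor 10
Step 3: 100-fold → factor 100
Overall dilution factor = 5 × 10 × 100 = 5000
Stock = 1.00 nM × 5000 = 5000 nM = 5.00 μM

5.00 μM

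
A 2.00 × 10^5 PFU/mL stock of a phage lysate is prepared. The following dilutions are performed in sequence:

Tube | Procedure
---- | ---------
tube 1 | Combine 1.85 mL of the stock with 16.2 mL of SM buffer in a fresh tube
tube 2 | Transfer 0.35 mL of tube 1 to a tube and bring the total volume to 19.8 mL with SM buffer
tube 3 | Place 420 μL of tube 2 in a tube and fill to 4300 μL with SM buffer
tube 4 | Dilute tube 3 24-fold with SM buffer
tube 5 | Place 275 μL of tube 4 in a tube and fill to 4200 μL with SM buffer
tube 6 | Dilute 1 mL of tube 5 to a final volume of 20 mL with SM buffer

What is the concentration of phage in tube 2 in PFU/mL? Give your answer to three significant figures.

362 PFU/mL

Step 1: 1.85 mL + 16.2 mL = 18.05 mL total → factor 18.05/1.85 = 9.7568
Step 2: 0.35 mL brought to 19.8 mL → factor 19.8/0.35 = 56.571
Dilution factor through tube 2 = 9.7568 × 56.571 = 551.95
[tube 2] = 2.00 × 10^5 PFU/mL / 551.95 = 362 PFU/mL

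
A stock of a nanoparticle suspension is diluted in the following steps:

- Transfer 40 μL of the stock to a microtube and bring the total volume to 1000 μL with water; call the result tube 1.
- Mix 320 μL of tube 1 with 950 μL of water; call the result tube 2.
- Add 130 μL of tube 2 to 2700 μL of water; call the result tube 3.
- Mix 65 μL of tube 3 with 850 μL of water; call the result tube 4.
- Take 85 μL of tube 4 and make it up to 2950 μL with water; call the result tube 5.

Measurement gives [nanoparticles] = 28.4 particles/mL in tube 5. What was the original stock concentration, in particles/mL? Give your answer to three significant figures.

Step 1: 40 μL brought to 1000 μL → factor 1000/40 = 25
Step 2: 320 μL + 950 μL = 1270 μL total → factor 1270/320 = 3.9688
Step 3: 130 μL + 2700 μL = 2830 μL total → factor 2830/130 = 21.769
Step 4: 65 μL + 850 μL = 915 μL total → factor 915/65 = 14.077
Step 5: 85 μL brought to 2950 μL → factor 2950/85 = 34.706
Overall dilution factor = 25 × 3.9688 × 21.769 × 14.077 × 34.706 = 1.0552 × 10^6
Stock = 28.4 particles/mL × 1.0552 × 10^6 = 3.00 × 10^7 particles/mL

3.00 × 10^7 particles/mL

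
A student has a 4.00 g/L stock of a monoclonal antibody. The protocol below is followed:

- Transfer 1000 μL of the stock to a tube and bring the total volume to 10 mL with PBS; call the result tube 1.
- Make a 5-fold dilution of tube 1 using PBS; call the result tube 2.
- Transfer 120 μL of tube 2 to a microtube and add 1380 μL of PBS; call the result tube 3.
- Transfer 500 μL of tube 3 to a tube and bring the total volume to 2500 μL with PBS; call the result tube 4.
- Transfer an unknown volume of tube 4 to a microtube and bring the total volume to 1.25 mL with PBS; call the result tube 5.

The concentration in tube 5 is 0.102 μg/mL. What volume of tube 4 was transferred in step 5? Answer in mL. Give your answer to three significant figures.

0.0996 mL

Step 1: 1000 μL brought to 10 mL → factor 10000/1000 = 10
Step 2: 5-fold → factor 5
Step 3: 120 μL + 1380 μL = 1500 μL total → factor 1500/120 = 12.5
Step 4: 500 μL brought to 2500 μL → factor 2500/500 = 5
Step 5: v brought to 1.25 mL → factor = 1.25 mL/v
Product of known-step factors = 3125
Overall factor = 4.00 g/L / (0.102 μg/mL) = 39216
Step-5 factor = 39216 / 3125 = 12.549
v = 1.25 mL / 12.549 = 0.0996 mL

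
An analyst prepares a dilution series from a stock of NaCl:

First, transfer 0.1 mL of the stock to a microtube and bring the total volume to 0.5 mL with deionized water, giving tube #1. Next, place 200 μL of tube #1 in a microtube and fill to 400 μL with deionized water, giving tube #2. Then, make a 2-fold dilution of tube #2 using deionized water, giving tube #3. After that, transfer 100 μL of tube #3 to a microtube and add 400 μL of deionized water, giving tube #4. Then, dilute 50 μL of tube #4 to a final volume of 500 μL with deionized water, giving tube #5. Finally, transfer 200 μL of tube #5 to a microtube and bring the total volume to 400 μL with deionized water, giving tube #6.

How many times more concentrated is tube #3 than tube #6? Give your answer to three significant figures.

Step 1: 0.1 mL brought to 0.5 mL → factor 0.5/0.1 = 5
Step 2: 200 μL brought to 400 μL → factor 400/200 = 2
Step 3: 2-fold → factor 2
Step 4: 100 μL + 400 μL = 500 μL total → factor 500/100 = 5
Step 5: 50 μL brought to 500 μL → factor 500/50 = 10
Step 6: 200 μL brought to 400 μL → factor 400/200 = 2
Dilution factor to tube #3 = 20; to tube #6 = 2000
[tube #3]/[tube #6] = (factor to tube #6)/(factor to tube #3) = 2000/20 = 100

100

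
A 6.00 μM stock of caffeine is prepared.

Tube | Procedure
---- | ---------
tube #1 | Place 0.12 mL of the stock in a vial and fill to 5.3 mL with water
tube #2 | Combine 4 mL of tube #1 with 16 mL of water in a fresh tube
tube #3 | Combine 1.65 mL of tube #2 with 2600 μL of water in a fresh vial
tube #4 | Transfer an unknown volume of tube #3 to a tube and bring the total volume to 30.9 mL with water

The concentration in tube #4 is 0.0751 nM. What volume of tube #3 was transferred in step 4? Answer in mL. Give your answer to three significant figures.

Step 1: 0.12 mL brought to 5.3 mL → factor 5.3/0.12 = 44.167
Step 2: 4 mL + 16 mL = 20 mL total → factor 20/4 = 5
Step 3: 1.65 mL + 2600 μL = 4.25 mL total → factor 4.25/1.65 = 2.5758
Step 4: v brought to 30.9 mL → factor = 30.9 mL/v
Product of known-step factors = 568.81
Overall factor = 6.00 μM / (0.0751 nM) = 79893
Step-4 factor = 79893 / 568.81 = 140.46
v = 30.9 mL / 140.46 = 0.220 mL

0.220 mL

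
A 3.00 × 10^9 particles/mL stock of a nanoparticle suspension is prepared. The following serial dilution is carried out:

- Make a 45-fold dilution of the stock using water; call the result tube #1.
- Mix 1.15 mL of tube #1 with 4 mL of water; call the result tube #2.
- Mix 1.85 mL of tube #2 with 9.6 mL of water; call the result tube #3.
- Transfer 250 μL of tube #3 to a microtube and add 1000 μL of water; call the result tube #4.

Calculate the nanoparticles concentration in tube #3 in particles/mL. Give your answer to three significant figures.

Step 1: 45-fold → factor 45
Step 2: 1.15 mL + 4 mL = 5.15 mL total → factor 5.15/1.15 = 4.4783
Step 3: 1.85 mL + 9.6 mL = 11.45 mL total → factor 11.45/1.85 = 6.1892
Dilution factor through tube #3 = 45 × 4.4783 × 6.1892 = 1247.3
[tube #3] = 3.00 × 10^9 particles/mL / 1247.3 = 2.41 × 10^6 particles/mL

2.41 × 10^6 particles/mL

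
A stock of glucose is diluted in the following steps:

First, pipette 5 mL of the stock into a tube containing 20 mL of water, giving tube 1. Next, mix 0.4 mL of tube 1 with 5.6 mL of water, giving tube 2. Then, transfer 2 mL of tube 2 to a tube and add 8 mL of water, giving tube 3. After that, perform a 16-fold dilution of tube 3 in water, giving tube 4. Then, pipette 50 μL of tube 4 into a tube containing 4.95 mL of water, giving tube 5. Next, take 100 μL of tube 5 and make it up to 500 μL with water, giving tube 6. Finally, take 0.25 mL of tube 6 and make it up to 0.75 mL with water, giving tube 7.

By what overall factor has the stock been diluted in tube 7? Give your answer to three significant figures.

9.00 × 10^6

Step 1: 5 mL + 20 mL = 25 mL total → factor 25/5 = 5
Step 2: 0.4 mL + 5.6 mL = 6 mL total → factor 6/0.4 = 15
Step 3: 2 mL + 8 mL = 10 mL total → factor 10/2 = 5
Step 4: 16-fold → factor 16
Step 5: 50 μL + 4.95 mL = 5000 μL total → factor 5000/50 = 100
Step 6: 100 μL brought to 500 μL → factor 500/100 = 5
Step 7: 0.25 mL brought to 0.75 mL → factor 0.75/0.25 = 3
Overall dilution factor = 5 × 15 × 5 × 16 × 100 × 5 × 3 = 9 × 10^6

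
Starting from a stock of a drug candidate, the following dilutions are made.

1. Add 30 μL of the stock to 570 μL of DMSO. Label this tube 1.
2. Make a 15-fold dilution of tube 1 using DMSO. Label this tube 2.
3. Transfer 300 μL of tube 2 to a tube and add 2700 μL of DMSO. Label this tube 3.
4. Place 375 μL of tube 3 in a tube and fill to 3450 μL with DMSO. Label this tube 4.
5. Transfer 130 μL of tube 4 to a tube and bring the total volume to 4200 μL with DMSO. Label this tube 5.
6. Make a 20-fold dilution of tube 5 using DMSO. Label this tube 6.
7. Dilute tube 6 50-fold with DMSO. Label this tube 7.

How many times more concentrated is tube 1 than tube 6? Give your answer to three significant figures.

8.92 × 10^5

Step 1: 30 μL + 570 μL = 600 μL total → factor 600/30 = 20
Step 2: 15-fold → factor 15
Step 3: 300 μL + 2700 μL = 3000 μL total → factor 3000/300 = 10
Step 4: 375 μL brought to 3450 μL → factor 3450/375 = 9.2
Step 5: 130 μL brought to 4200 μL → factor 4200/130 = 32.308
Step 6: 20-fold → factor 20
Dilution factor to tube 1 = 20; to tube 6 = 1.7834 × 10^7
[tube 1]/[tube 6] = (factor to tube 6)/(factor to tube 1) = 1.7834 × 10^7/20 = 8.92 × 10^5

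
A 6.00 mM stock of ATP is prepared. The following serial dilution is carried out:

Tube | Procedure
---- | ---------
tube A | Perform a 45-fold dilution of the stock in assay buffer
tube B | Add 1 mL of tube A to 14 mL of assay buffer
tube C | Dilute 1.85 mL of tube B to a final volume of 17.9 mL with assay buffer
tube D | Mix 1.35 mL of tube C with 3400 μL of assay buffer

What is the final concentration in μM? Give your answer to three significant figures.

Step 1: 45-fold → factor 45
Step 2: 1 mL + 14 mL = 15 mL total → factor 15/1 = 15
Step 3: 1.85 mL brought to 17.9 mL → factor 17.9/1.85 = 9.6757
Step 4: 1.35 mL + 3400 μL = 4.75 mL total → factor 4.75/1.35 = 3.5185
Overall dilution factor = 45 × 15 × 9.6757 × 3.5185 = 22980
Final = 6.00 mM / 22980 = 0.0002611 mM = 0.261 μM

0.261 μM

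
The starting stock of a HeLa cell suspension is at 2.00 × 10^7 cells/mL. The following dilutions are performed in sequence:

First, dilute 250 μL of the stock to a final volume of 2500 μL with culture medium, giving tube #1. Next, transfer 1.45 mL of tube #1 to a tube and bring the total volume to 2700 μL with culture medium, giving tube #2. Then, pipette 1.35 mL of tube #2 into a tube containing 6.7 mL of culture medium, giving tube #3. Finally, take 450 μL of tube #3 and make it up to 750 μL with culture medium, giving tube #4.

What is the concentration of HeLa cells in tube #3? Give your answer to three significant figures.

1.80 × 10^5 cells/mL

Step 1: 250 μL brought to 2500 μL → factor 2500/250 = 10
Step 2: 1.45 mL brought to 2700 μL → factor 2.7/1.45 = 1.8621
Step 3: 1.35 mL + 6.7 mL = 8.05 mL total → factor 8.05/1.35 = 5.963
Dilution factor through tube #3 = 10 × 1.8621 × 5.963 = 111.03
[tube #3] = 2.00 × 10^7 cells/mL / 111.03 = 1.80 × 10^5 cells/mL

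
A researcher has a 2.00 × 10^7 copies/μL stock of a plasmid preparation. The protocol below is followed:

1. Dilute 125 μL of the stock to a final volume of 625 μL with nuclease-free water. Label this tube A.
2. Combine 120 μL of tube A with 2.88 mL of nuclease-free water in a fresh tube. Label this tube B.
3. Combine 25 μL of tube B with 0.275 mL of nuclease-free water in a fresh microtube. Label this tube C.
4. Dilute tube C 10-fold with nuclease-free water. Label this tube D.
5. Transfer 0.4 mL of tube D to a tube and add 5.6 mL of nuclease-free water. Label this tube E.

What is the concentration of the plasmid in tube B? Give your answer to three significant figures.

1.60 × 10^5 copies/μL

Step 1: 125 μL brought to 625 μL → factor 625/125 = 5
Step 2: 120 μL + 2.88 mL = 3000 μL total → factor 3000/120 = 25
Dilution factor through tube B = 5 × 25 = 125
[tube B] = 2.00 × 10^7 copies/μL / 125 = 1.60 × 10^5 copies/μL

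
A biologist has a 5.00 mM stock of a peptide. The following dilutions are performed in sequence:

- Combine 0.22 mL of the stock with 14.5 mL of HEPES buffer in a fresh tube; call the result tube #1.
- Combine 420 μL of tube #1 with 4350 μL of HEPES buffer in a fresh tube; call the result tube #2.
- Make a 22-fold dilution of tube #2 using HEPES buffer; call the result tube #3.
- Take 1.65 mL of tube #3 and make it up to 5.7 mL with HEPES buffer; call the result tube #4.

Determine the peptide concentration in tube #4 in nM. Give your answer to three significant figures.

Step 1: 0.22 mL + 14.5 mL = 14.72 mL total → factor 14.72/0.22 = 66.909
Step 2: 420 μL + 4350 μL = 4770 μL total → factor 4770/420 = 11.357
Step 3: 22-fold → factor 22
Step 4: 1.65 mL brought to 5.7 mL → factor 5.7/1.65 = 3.4545
Overall dilution factor = 66.909 × 11.357 × 22 × 3.4545 = 57752
Final = 5.00 mM / 57752 = 8.658 × 10^-5 mM = 86.6 nM

86.6 nM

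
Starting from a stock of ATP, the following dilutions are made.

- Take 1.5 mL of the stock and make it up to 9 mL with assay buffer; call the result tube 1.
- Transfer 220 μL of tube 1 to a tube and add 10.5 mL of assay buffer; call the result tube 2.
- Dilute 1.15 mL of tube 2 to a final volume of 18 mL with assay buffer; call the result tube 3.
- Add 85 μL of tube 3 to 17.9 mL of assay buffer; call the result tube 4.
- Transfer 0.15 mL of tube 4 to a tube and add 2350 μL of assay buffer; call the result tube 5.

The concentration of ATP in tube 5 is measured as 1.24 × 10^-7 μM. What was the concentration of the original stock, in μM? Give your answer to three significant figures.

2.00 μM

Step 1: 1.5 mL brought to 9 mL → factor 9/1.5 = 6
Step 2: 220 μL + 10.5 mL = 10720 μL total → factor 10720/220 = 48.727
Step 3: 1.15 mL brought to 18 mL → factor 18/1.15 = 15.652
Step 4: 85 μL + 17.9 mL = 17985 μL total → factor 17985/85 = 211.59
Step 5: 0.15 mL + 2350 μL = 2.5 mL total → factor 2.5/0.15 = 16.667
Overall dilution factor = 6 × 48.727 × 15.652 × 211.59 × 16.667 = 1.6138 × 10^7
Stock = 1.24 × 10^-7 μM × 1.6138 × 10^7 = 2.00 μM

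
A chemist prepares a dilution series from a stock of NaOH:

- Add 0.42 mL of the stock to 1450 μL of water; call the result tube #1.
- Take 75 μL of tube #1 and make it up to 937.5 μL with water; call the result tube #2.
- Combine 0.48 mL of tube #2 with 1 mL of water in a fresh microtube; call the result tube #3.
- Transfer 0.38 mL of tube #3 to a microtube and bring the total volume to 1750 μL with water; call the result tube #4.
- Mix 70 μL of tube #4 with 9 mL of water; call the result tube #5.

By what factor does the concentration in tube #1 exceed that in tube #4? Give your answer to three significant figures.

Step 1: 0.42 mL + 1450 μL = 1.87 mL total → factor 1.87/0.42 = 4.4524
Step 2: 75 μL brought to 937.5 μL → factor 937.5/75 = 12.5
Step 3: 0.48 mL + 1 mL = 1.48 mL total → factor 1.48/0.48 = 3.0833
Step 4: 0.38 mL brought to 1750 μL → factor 1.75/0.38 = 4.6053
Dilution factor to tube #1 = 4.4524; to tube #4 = 790.27
[tube #1]/[tube #4] = (factor to tube #4)/(factor to tube #1) = 790.27/4.4524 = 177

177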